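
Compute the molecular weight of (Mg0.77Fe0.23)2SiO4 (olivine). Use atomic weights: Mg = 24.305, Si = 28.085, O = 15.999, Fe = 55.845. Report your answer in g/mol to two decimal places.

The formula mass is the sum 1.54×24.305 + 0.46×55.845 + 1×28.085 + 4×15.999.

155.20 g/mol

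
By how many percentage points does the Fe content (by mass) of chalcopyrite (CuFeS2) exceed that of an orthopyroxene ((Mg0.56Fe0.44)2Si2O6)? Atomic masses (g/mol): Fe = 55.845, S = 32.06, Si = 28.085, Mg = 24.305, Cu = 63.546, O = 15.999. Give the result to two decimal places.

M(CuFeS2) = 183.511 g/mol, so wt% Fe = 55.845/183.511 × 100 = 30.43%.
M((Mg0.56Fe0.44)2Si2O6) = 228.529 g/mol, so wt% Fe = 49.144/228.529 × 100 = 21.50%.
30.43 − 21.50 = 8.93 pp.

8.93 percentage points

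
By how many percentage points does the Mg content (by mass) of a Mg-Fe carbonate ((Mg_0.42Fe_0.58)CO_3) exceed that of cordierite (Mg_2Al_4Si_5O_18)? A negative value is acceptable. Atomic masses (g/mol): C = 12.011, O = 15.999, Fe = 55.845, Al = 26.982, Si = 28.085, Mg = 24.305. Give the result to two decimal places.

1.64 percentage points

Mg in (Mg_0.42Fe_0.58)CO_3: molar mass 102.606 g/mol; 0.42×24.305 = 10.208 g → 9.95 wt%.
Mg in Mg_2Al_4Si_5O_18: molar mass 584.945 g/mol; 2×24.305 = 48.610 g → 8.31 wt%.
Difference = 9.95 − 8.31 = 1.64 percentage points.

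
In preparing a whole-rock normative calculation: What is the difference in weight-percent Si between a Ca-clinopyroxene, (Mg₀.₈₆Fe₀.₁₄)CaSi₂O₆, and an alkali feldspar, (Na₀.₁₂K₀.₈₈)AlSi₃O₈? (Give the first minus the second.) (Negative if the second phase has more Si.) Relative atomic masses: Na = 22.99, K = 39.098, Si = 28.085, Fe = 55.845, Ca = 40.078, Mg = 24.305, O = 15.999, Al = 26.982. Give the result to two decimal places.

M((Mg₀.₈₆Fe₀.₁₄)CaSi₂O₆) = 220.963 g/mol, so wt% Si = 56.170/220.963 × 100 = 25.42%.
M((Na₀.₁₂K₀.₈₈)AlSi₃O₈) = 276.394 g/mol, so wt% Si = 84.255/276.394 × 100 = 30.48%.
25.42 − 30.48 = -5.06 pp.

-5.06 percentage points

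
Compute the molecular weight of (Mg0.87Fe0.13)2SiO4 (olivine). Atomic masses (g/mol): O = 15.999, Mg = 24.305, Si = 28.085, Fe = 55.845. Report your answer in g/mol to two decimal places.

The formula mass is the sum 1.74·24.305 + 0.26·55.845 + 1·28.085 + 4·15.999.

148.89 g/mol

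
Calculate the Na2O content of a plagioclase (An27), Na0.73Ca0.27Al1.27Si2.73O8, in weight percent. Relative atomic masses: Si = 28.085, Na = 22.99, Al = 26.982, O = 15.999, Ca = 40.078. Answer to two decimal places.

Formula mass = 266.535 g/mol.
0.73 Na → 0.3650 mol Na2O per formula unit; M(Na2O) = 61.979, so Na2O mass = 22.622 g.
22.622/266.535 × 100 = 8.49 wt%.

8.49 wt%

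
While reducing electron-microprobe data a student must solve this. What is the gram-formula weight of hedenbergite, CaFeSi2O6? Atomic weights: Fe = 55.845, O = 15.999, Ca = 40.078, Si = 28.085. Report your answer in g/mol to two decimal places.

Ca: 1 × 40.078 = 40.0780
Fe: 1 × 55.845 = 55.8450
Si: 2 × 28.085 = 56.1700
O: 6 × 15.999 = 95.9940
Summing the contributions gives the formula mass.

248.09 g/mol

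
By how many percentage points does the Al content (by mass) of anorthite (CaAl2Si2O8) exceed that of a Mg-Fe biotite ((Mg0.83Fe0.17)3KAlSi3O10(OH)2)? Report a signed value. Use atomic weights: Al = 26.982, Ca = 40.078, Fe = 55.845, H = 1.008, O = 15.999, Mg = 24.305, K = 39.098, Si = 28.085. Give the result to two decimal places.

13.17 percentage points

M(CaAl2Si2O8) = 278.204 g/mol, so wt% Al = 53.964/278.204 × 100 = 19.40%.
M((Mg0.83Fe0.17)3KAlSi3O10(OH)2) = 433.339 g/mol, so wt% Al = 26.982/433.339 × 100 = 6.23%.
19.40 − 6.23 = 13.17 pp.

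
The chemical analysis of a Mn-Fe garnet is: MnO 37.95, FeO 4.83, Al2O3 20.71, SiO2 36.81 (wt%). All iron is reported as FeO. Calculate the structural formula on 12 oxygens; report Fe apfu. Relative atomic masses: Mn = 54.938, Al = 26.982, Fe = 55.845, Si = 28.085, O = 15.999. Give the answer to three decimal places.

MnO: 37.95/70.937 = 0.53498 mol → 0.53498 mol Mn, 0.53498 mol O.
FeO: 4.83/71.844 = 0.06723 mol → 0.06723 mol Fe, 0.06723 mol O.
Al2O3: 20.71/101.961 = 0.20312 mol → 0.40624 mol Al, 0.60936 mol O.
SiO2: 36.81/60.083 = 0.61265 mol → 0.61265 mol Si, 1.22530 mol O.
Total oxygen = 2.43687 mol. Normalization factor = 12/2.43687 = 4.92435.
Fe per 12 O = 0.06723 × 4.92435 = 0.331.

0.331 Fe apfu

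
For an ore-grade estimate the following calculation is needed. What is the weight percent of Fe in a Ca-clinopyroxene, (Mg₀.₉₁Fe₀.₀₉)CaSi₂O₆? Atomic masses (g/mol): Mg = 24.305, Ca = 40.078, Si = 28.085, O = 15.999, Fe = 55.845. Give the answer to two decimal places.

Molar mass of (Mg₀.₉₁Fe₀.₀₉)CaSi₂O₆: 0.91*24.305 + 0.09*55.845 + 1*40.078 + 2*28.085 + 6*15.999 = 219.386 g/mol.
Mass of Fe per formula unit: 0.09 × 55.845 = 5.026 g.
Weight fraction Fe = 5.026 / 219.386 = 0.0229.

2.29 wt%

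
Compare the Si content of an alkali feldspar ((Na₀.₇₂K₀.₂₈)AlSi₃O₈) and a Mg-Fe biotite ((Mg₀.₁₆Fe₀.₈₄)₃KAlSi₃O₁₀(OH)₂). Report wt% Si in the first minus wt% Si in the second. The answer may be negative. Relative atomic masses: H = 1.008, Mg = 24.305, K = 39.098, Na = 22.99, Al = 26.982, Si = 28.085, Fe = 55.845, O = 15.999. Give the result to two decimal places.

Si in (Na₀.₇₂K₀.₂₈)AlSi₃O₈: molar mass 266.729 g/mol; 3×28.085 = 84.255 g → 31.59 wt%.
Si in (Mg₀.₁₆Fe₀.₈₄)₃KAlSi₃O₁₀(OH)₂: molar mass 496.735 g/mol; 3×28.085 = 84.255 g → 16.96 wt%.
Difference = 31.59 − 16.96 = 14.63 percentage points.

14.63 percentage points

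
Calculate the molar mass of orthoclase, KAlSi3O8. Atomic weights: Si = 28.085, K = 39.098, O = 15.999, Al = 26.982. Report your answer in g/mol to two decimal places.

K: 1 × 39.098 = 39.0980
Al: 1 × 26.982 = 26.9820
Si: 3 × 28.085 = 84.2550
O: 8 × 15.999 = 127.9920
Summing the contributions gives the formula mass.

278.33 g/mol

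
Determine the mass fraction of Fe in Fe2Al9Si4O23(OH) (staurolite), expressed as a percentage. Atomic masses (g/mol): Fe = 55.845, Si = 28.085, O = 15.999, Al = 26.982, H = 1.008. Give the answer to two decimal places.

13.11 mass %

Formula mass = 2×55.845 + 9×26.982 + 4×28.085 + 24×15.999 + 1×1.008 = 851.852 g/mol, of which 111.690 g is Fe.
So Fe makes up 111.690/851.852 = 0.1311 of the mass, i.e. 13.11%.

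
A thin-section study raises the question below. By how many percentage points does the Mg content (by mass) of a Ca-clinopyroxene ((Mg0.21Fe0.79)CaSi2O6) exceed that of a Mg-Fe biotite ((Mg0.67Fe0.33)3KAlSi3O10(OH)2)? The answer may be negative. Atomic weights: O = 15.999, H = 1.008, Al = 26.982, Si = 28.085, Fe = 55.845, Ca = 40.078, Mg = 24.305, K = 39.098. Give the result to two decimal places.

First mineral: 5.104 g Mg in 241.464 g formula = 2.11 wt% Mg.
Second mineral: 48.853 g Mg in 448.479 g formula = 10.89 wt% Mg.
2.11% − 10.89% gives a difference of -8.78 percentage points.

-8.78 percentage points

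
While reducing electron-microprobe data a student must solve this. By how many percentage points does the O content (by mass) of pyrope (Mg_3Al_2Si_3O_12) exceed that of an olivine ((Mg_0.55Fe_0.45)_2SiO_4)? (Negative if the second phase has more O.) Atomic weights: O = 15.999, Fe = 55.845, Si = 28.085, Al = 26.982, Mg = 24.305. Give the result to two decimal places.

O in Mg_3Al_2Si_3O_12: molar mass 403.122 g/mol; 12×15.999 = 191.988 g → 47.63 wt%.
O in (Mg_0.55Fe_0.45)_2SiO_4: molar mass 169.077 g/mol; 4×15.999 = 63.996 g → 37.85 wt%.
Difference = 47.63 − 37.85 = 9.78 percentage points.

9.78 percentage points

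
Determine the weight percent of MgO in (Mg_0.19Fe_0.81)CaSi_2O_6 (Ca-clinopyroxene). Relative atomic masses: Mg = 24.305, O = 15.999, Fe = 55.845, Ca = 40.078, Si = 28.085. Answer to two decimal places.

M((Mg_0.19Fe_0.81)CaSi_2O_6) = 242.094 g/mol; M(MgO) = 40.304 g/mol.
Moles MgO per formula unit = 0.19 Mg ÷ 1 = 0.1900.
MgO fraction = (0.1900 × 40.304) / 242.094 = 7.658/242.094 = 0.0316.

3.16 wt%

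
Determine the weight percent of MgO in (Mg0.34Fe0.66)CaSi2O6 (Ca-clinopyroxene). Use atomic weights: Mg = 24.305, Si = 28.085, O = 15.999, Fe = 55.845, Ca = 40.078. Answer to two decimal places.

Formula mass = 237.363 g/mol.
0.34 Mg → 0.3400 mol MgO per formula unit; M(MgO) = 40.304, so MgO mass = 13.703 g.
13.703/237.363 × 100 = 5.77 wt%.

5.77 wt%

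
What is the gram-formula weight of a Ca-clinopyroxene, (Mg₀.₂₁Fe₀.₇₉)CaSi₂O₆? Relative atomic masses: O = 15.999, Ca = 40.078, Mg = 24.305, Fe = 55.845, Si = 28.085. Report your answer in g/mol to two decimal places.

The formula mass is the sum 0.21*24.305 + 0.79*55.845 + 1*40.078 + 2*28.085 + 6*15.999.

241.46 g/mol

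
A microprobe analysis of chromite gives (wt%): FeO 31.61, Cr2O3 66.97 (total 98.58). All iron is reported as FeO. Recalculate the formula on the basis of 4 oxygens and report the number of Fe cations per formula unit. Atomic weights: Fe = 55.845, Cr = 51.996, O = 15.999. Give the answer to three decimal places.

0.999 Fe apfu

31.61 wt% FeO ÷ 71.844 g/mol = 0.43998 mol, giving 0.43998 Fe and 0.43998 O.
66.97 wt% Cr2O3 ÷ 151.989 g/mol = 0.44062 mol, giving 0.88124 Cr and 1.32186 O.
Oxygen sums to 1.76184; scaling by 4/1.76184 = 2.27035 puts the formula on 4 O.
Fe: 0.43998 × 2.27035 = 0.999 atoms per formula unit.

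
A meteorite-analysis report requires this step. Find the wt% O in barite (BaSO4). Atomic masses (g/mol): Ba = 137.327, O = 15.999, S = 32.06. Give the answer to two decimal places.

Molar mass of BaSO4: 1*137.327 + 1*32.06 + 4*15.999 = 233.383 g/mol.
Mass of O per formula unit: 4 × 15.999 = 63.996 g.
Weight fraction O = 63.996 / 233.383 = 0.2742.

27.42 mass %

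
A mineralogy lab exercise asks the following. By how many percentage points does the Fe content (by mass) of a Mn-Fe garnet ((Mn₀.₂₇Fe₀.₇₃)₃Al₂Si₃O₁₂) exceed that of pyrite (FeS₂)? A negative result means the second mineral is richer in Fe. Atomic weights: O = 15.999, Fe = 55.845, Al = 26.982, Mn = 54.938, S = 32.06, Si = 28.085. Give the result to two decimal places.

-21.94 percentage points

M((Mn₀.₂₇Fe₀.₇₃)₃Al₂Si₃O₁₂) = 497.007 g/mol, so wt% Fe = 122.301/497.007 × 100 = 24.61%.
M(FeS₂) = 119.965 g/mol, so wt% Fe = 55.845/119.965 × 100 = 46.55%.
24.61 − 46.55 = -21.94 pp.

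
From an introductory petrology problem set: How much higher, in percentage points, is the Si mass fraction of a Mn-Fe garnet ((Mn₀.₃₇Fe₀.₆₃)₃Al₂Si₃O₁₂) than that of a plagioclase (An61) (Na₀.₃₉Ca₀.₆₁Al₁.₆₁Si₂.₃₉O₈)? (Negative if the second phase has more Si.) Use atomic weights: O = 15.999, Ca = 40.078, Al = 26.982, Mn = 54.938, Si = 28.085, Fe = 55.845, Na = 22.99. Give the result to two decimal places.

First mineral: 84.255 g Si in 496.735 g formula = 16.96 wt% Si.
Second mineral: 67.123 g Si in 271.970 g formula = 24.68 wt% Si.
16.96% − 24.68% gives a difference of -7.72 percentage points.

-7.72 percentage points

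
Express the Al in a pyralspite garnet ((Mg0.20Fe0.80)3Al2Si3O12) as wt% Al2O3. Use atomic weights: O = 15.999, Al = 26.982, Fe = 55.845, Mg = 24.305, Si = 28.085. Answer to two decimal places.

21.29 wt%

Molar mass of (Mg0.20Fe0.80)3Al2Si3O12 = 0.60·24.305 + 2.40·55.845 + 2·26.982 + 3·28.085 + 12·15.999 = 478.818 g/mol.
Each formula unit contains 2 Al, equivalent to 2/2 = 1.0000 mol Al2O3.
M(Al2O3) = 2×26.982 + 3×15.999 = 101.961 g/mol.
Mass of Al2O3 per formula unit = 1.0000 × 101.961 = 101.961 g.
Al2O3 wt% = 101.961 / 478.818 × 100 = 21.29%.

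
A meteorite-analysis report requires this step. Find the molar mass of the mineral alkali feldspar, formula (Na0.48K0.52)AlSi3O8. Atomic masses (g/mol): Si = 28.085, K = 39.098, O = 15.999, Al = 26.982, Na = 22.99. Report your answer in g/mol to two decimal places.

The formula mass is the sum 0.48*22.99 + 0.52*39.098 + 1*26.982 + 3*28.085 + 8*15.999.

270.60 g/mol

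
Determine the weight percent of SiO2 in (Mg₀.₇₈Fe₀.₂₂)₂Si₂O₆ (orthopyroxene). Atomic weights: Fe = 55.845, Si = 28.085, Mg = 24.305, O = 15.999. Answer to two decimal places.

Molar mass of (Mg₀.₇₈Fe₀.₂₂)₂Si₂O₆ = 1.56·24.305 + 0.44·55.845 + 2·28.085 + 6·15.999 = 214.652 g/mol.
Each formula unit contains 2 Si, equivalent to 2/1 = 2.0000 mol SiO2.
M(SiO2) = 1×28.085 + 2×15.999 = 60.083 g/mol.
Mass of SiO2 per formula unit = 2.0000 × 60.083 = 120.166 g.
SiO2 wt% = 120.166 / 214.652 × 100 = 55.98%.

55.98 wt%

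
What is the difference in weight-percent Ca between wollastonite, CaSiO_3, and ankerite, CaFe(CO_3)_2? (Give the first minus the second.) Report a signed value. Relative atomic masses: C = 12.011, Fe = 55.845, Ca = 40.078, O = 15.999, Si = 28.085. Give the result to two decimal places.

M(CaSiO_3) = 116.160 g/mol, so wt% Ca = 40.078/116.160 × 100 = 34.50%.
M(CaFe(CO_3)_2) = 215.939 g/mol, so wt% Ca = 40.078/215.939 × 100 = 18.56%.
34.50 − 18.56 = 15.94 pp.

15.94 percentage points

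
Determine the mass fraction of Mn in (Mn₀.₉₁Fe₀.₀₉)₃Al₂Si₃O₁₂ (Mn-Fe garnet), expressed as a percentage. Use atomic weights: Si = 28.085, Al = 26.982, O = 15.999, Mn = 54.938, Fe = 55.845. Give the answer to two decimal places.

30.28 weight percent

Formula mass = 2.73×54.938 + 0.27×55.845 + 2×26.982 + 3×28.085 + 12×15.999 = 495.266 g/mol, of which 149.981 g is Mn.
So Mn makes up 149.981/495.266 = 0.3028 of the mass, i.e. 30.28%.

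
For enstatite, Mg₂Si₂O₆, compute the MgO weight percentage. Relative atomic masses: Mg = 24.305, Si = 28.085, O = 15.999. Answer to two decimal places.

40.15 wt%

M(Mg₂Si₂O₆) = 200.774 g/mol; M(MgO) = 40.304 g/mol.
Moles MgO per formula unit = 2 Mg ÷ 1 = 2.0000.
MgO fraction = (2.0000 × 40.304) / 200.774 = 80.608/200.774 = 0.4015.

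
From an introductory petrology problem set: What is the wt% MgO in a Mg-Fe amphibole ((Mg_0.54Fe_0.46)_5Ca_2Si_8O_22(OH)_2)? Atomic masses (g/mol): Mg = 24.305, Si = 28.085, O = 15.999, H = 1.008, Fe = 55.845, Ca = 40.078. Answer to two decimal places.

12.30 wt%

M((Mg_0.54Fe_0.46)_5Ca_2Si_8O_22(OH)_2) = 884.895 g/mol; M(MgO) = 40.304 g/mol.
Moles MgO per formula unit = 2.70 Mg ÷ 1 = 2.7000.
MgO fraction = (2.7000 × 40.304) / 884.895 = 108.821/884.895 = 0.1230.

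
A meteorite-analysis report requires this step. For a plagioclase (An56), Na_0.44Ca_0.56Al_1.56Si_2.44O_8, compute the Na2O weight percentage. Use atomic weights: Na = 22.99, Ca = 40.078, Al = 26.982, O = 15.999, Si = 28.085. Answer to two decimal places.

5.03 wt%

Molar mass of Na_0.44Ca_0.56Al_1.56Si_2.44O_8 = 0.44*22.99 + 0.56*40.078 + 1.56*26.982 + 2.44*28.085 + 8*15.999 = 271.171 g/mol.
Each formula unit contains 0.44 Na, equivalent to 0.44/2 = 0.2200 mol Na2O.
M(Na2O) = 2×22.99 + 1×15.999 = 61.979 g/mol.
Mass of Na2O per formula unit = 0.2200 × 61.979 = 13.635 g.
Na2O wt% = 13.635 / 271.171 × 100 = 5.03%.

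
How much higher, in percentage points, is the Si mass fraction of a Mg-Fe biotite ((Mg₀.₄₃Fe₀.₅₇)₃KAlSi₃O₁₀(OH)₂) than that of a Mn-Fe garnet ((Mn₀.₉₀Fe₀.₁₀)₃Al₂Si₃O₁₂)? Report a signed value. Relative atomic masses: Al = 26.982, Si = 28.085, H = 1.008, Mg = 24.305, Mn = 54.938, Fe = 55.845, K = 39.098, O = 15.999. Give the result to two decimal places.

0.87 percentage points

First mineral: 84.255 g Si in 471.187 g formula = 17.88 wt% Si.
Second mineral: 84.255 g Si in 495.293 g formula = 17.01 wt% Si.
17.88% − 17.01% gives a difference of 0.87 percentage points.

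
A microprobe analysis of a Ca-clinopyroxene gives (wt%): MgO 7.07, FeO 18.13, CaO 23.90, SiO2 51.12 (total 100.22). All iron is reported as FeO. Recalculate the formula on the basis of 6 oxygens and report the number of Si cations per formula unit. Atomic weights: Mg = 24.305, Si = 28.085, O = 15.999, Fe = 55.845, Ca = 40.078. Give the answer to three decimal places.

1.998 Si apfu

MgO (M=40.304): mol = 0.17542; Mg = 0.17542, O = 0.17542.
FeO (M=71.844): mol = 0.25235; Fe = 0.25235, O = 0.25235.
CaO (M=56.077): mol = 0.42620; Ca = 0.42620, O = 0.42620.
SiO2 (M=60.083): mol = 0.85082; Si = 0.85082, O = 1.70164.
ΣO = 2.55561; factor = 6/ΣO = 2.34778.
Si apfu = 0.85082 × 2.34778 = 1.998.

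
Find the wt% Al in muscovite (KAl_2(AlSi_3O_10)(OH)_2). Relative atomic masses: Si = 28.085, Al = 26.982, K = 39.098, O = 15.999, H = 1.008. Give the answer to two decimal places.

20.32 mass %

M(KAl_2(AlSi_3O_10)(OH)_2) = 398.303 g/mol.
Al contributes 3 × 26.982 = 80.946 g per mole.
80.946/398.303 = 0.2032 → 20.32%.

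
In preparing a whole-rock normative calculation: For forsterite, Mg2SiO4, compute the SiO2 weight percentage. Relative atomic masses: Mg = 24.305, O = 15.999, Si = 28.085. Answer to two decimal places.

Formula mass = 140.691 g/mol.
1 Si → 1.0000 mol SiO2 per formula unit; M(SiO2) = 60.083, so SiO2 mass = 60.083 g.
60.083/140.691 × 100 = 42.71 wt%.

42.71 wt%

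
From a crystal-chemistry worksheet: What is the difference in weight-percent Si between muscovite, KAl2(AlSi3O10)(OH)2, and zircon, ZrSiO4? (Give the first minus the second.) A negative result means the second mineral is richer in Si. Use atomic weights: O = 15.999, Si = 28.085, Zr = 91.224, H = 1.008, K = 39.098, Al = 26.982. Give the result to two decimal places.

M(KAl2(AlSi3O10)(OH)2) = 398.303 g/mol, so wt% Si = 84.255/398.303 × 100 = 21.15%.
M(ZrSiO4) = 183.305 g/mol, so wt% Si = 28.085/183.305 × 100 = 15.32%.
21.15 − 15.32 = 5.83 pp.

5.83 percentage points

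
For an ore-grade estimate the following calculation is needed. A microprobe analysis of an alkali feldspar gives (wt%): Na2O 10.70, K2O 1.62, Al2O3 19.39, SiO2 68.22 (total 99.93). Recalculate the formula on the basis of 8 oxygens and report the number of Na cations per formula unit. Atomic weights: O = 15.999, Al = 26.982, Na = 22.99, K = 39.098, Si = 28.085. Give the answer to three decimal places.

10.70 wt% Na2O ÷ 61.979 g/mol = 0.17264 mol, giving 0.34528 Na and 0.17264 O.
1.62 wt% K2O ÷ 94.195 g/mol = 0.01720 mol, giving 0.03440 K and 0.01720 O.
19.39 wt% Al2O3 ÷ 101.961 g/mol = 0.19017 mol, giving 0.38034 Al and 0.57051 O.
68.22 wt% SiO2 ÷ 60.083 g/mol = 1.13543 mol, giving 1.13543 Si and 2.27086 O.
Oxygen sums to 3.03121; scaling by 8/3.03121 = 2.63921 puts the formula on 8 O.
Na: 0.34528 × 2.63921 = 0.911 atoms per formula unit.

0.911 Na apfu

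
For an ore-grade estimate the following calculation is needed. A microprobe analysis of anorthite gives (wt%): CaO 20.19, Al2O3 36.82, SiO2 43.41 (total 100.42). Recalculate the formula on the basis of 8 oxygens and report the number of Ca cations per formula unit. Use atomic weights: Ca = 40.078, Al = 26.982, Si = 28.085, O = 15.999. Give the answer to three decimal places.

0.997 Ca apfu

CaO (M=56.077): mol = 0.36004; Ca = 0.36004, O = 0.36004.
Al2O3 (M=101.961): mol = 0.36112; Al = 0.72224, O = 1.08336.
SiO2 (M=60.083): mol = 0.72250; Si = 0.72250, O = 1.44500.
ΣO = 2.88840; factor = 8/ΣO = 2.76970.
Ca apfu = 0.36004 × 2.76970 = 0.997.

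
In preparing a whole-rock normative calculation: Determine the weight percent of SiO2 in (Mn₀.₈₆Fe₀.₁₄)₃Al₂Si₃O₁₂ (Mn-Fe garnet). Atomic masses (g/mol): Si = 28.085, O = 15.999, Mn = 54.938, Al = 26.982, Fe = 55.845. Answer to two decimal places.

36.38 wt%

Formula mass = 495.402 g/mol.
3 Si → 3.0000 mol SiO2 per formula unit; M(SiO2) = 60.083, so SiO2 mass = 180.249 g.
180.249/495.402 × 100 = 36.38 wt%.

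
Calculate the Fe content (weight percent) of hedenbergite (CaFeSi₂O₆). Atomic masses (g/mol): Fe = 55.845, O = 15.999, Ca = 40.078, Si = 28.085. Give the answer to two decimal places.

Molar mass of CaFeSi₂O₆: 1*40.078 + 1*55.845 + 2*28.085 + 6*15.999 = 248.087 g/mol.
Mass of Fe per formula unit: 1 × 55.845 = 55.845 g.
Weight fraction Fe = 55.845 / 248.087 = 0.2251.

22.51 weight percent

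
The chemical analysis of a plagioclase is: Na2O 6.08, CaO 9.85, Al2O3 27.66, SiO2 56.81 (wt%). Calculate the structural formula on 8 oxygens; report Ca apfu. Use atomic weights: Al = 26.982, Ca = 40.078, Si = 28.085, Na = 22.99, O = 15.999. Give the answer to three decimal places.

Na2O: 6.08/61.979 = 0.09810 mol → 0.19620 mol Na, 0.09810 mol O.
CaO: 9.85/56.077 = 0.17565 mol → 0.17565 mol Ca, 0.17565 mol O.
Al2O3: 27.66/101.961 = 0.27128 mol → 0.54256 mol Al, 0.81384 mol O.
SiO2: 56.81/60.083 = 0.94553 mol → 0.94553 mol Si, 1.89106 mol O.
Total oxygen = 2.97865 mol. Normalization factor = 8/2.97865 = 2.68578.
Ca per 8 O = 0.17565 × 2.68578 = 0.472.

0.472 Ca apfu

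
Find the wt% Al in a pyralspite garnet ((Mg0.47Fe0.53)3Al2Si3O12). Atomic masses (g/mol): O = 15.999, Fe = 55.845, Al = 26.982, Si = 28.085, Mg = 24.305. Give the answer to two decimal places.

Molar mass of (Mg0.47Fe0.53)3Al2Si3O12: 1.41×24.305 + 1.59×55.845 + 2×26.982 + 3×28.085 + 12×15.999 = 453.271 g/mol.
Mass of Al per formula unit: 2 × 26.982 = 53.964 g.
Weight fraction Al = 53.964 / 453.271 = 0.1191.

11.91 mass %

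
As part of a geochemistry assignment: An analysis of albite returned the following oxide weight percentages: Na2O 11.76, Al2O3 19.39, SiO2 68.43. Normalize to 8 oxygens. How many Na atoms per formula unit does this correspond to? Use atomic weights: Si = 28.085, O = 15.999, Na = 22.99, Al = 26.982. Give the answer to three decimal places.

0.999 Na apfu

Na2O (M=61.979): mol = 0.18974; Na = 0.37948, O = 0.18974.
Al2O3 (M=101.961): mol = 0.19017; Al = 0.38034, O = 0.57051.
SiO2 (M=60.083): mol = 1.13892; Si = 1.13892, O = 2.27784.
ΣO = 3.03809; factor = 8/ΣO = 2.63323.
Na apfu = 0.37948 × 2.63323 = 0.999.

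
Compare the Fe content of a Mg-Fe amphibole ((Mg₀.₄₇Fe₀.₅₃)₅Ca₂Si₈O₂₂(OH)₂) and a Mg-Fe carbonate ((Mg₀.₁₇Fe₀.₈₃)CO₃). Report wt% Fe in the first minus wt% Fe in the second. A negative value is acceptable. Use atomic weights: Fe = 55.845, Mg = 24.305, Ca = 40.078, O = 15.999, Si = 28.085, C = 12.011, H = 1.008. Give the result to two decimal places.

M((Mg₀.₄₇Fe₀.₅₃)₅Ca₂Si₈O₂₂(OH)₂) = 895.934 g/mol, so wt% Fe = 147.989/895.934 × 100 = 16.52%.
M((Mg₀.₁₇Fe₀.₈₃)CO₃) = 110.491 g/mol, so wt% Fe = 46.351/110.491 × 100 = 41.95%.
16.52 − 41.95 = -25.43 pp.

-25.43 percentage points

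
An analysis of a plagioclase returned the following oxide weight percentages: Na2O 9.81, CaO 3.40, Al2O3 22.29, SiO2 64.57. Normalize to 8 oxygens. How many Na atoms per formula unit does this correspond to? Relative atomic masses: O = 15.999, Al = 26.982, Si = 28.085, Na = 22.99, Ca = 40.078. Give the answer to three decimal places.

Na2O: 9.81/61.979 = 0.15828 mol → 0.31656 mol Na, 0.15828 mol O.
CaO: 3.40/56.077 = 0.06063 mol → 0.06063 mol Ca, 0.06063 mol O.
Al2O3: 22.29/101.961 = 0.21861 mol → 0.43722 mol Al, 0.65583 mol O.
SiO2: 64.57/60.083 = 1.07468 mol → 1.07468 mol Si, 2.14936 mol O.
Total oxygen = 3.02410 mol. Normalization factor = 8/3.02410 = 2.64542.
Na per 8 O = 0.31656 × 2.64542 = 0.837.

0.837 Na apfu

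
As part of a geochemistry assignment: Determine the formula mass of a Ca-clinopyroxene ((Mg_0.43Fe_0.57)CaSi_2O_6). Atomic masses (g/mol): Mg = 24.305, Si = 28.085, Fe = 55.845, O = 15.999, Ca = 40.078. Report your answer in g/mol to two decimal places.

The formula mass is the sum 0.43·24.305 + 0.57·55.845 + 1·40.078 + 2·28.085 + 6·15.999.

234.52 g/mol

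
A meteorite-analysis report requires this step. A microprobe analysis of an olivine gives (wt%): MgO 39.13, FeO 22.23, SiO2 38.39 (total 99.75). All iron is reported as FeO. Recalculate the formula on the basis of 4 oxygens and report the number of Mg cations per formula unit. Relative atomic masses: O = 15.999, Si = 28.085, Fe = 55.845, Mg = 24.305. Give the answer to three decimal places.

1.518 Mg apfu

39.13 wt% MgO ÷ 40.304 g/mol = 0.97087 mol, giving 0.97087 Mg and 0.97087 O.
22.23 wt% FeO ÷ 71.844 g/mol = 0.30942 mol, giving 0.30942 Fe and 0.30942 O.
38.39 wt% SiO2 ÷ 60.083 g/mol = 0.63895 mol, giving 0.63895 Si and 1.27790 O.
Oxygen sums to 2.55819; scaling by 4/2.55819 = 1.56361 puts the formula on 4 O.
Mg: 0.97087 × 1.56361 = 1.518 atoms per formula unit.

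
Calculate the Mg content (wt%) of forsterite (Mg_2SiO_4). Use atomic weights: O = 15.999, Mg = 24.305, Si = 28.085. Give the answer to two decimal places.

M(Mg_2SiO_4) = 140.691 g/mol.
Mg contributes 2 × 24.305 = 48.610 g per mole.
48.610/140.691 = 0.3455 → 34.55%.

34.55 wt%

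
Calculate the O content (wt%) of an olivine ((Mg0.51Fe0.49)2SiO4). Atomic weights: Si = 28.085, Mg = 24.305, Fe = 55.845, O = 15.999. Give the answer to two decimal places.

37.29 wt%

Formula mass = 1.02*24.305 + 0.98*55.845 + 1*28.085 + 4*15.999 = 171.600 g/mol, of which 63.996 g is O.
So O makes up 63.996/171.600 = 0.3729 of the mass, i.e. 37.29%.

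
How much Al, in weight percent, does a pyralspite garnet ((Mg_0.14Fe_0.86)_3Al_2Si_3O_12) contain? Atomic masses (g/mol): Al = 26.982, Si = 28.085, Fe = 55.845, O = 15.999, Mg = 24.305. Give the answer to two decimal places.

11.14 weight percent

Molar mass of (Mg_0.14Fe_0.86)_3Al_2Si_3O_12: 0.42*24.305 + 2.58*55.845 + 2*26.982 + 3*28.085 + 12*15.999 = 484.495 g/mol.
Mass of Al per formula unit: 2 × 26.982 = 53.964 g.
Weight fraction Al = 53.964 / 484.495 = 0.1114.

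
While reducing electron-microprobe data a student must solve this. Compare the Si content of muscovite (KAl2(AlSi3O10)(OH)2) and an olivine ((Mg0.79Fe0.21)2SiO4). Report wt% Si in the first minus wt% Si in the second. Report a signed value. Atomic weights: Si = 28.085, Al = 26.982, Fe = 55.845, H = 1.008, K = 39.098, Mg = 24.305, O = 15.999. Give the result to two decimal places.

First mineral: 84.255 g Si in 398.303 g formula = 21.15 wt% Si.
Second mineral: 28.085 g Si in 153.938 g formula = 18.24 wt% Si.
21.15% − 18.24% gives a difference of 2.91 percentage points.

2.91 percentage points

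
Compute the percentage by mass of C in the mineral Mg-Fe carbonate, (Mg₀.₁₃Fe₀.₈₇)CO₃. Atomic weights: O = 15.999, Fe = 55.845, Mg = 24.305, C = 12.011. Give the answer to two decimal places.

Molar mass of (Mg₀.₁₃Fe₀.₈₇)CO₃: 0.13·24.305 + 0.87·55.845 + 1·12.011 + 3·15.999 = 111.753 g/mol.
Mass of C per formula unit: 1 × 12.011 = 12.011 g.
Weight fraction C = 12.011 / 111.753 = 0.1075.

10.75 wt%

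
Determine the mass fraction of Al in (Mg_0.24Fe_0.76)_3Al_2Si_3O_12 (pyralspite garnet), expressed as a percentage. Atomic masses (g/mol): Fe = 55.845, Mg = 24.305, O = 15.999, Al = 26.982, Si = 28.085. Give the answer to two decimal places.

M((Mg_0.24Fe_0.76)_3Al_2Si_3O_12) = 475.033 g/mol.
Al contributes 2 × 26.982 = 53.964 g per mole.
53.964/475.033 = 0.1136 → 11.36%.

11.36 wt%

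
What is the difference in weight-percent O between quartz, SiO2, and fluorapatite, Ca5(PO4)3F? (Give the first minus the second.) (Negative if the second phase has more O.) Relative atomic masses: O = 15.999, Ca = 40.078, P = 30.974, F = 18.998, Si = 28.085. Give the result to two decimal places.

O in SiO2: molar mass 60.083 g/mol; 2×15.999 = 31.998 g → 53.26 wt%.
O in Ca5(PO4)3F: molar mass 504.298 g/mol; 12×15.999 = 191.988 g → 38.07 wt%.
Difference = 53.26 − 38.07 = 15.19 percentage points.

15.19 percentage points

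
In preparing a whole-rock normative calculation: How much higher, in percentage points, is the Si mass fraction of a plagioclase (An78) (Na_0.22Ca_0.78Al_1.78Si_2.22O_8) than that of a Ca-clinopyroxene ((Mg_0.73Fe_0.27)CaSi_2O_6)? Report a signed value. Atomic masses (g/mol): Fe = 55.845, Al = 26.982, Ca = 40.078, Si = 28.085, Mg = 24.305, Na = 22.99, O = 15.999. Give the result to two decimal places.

-2.26 percentage points

Si in Na_0.22Ca_0.78Al_1.78Si_2.22O_8: molar mass 274.687 g/mol; 2.22×28.085 = 62.349 g → 22.70 wt%.
Si in (Mg_0.73Fe_0.27)CaSi_2O_6: molar mass 225.063 g/mol; 2×28.085 = 56.170 g → 24.96 wt%.
Difference = 22.70 − 24.96 = -2.26 percentage points.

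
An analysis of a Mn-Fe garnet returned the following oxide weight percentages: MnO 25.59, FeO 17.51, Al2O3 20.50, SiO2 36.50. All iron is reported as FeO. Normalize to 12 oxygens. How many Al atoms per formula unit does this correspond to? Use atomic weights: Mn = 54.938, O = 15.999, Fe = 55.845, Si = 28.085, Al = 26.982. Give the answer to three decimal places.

MnO (M=70.937): mol = 0.36074; Mn = 0.36074, O = 0.36074.
FeO (M=71.844): mol = 0.24372; Fe = 0.24372, O = 0.24372.
Al2O3 (M=101.961): mol = 0.20106; Al = 0.40212, O = 0.60318.
SiO2 (M=60.083): mol = 0.60749; Si = 0.60749, O = 1.21498.
ΣO = 2.42262; factor = 12/ΣO = 4.95332.
Al apfu = 0.40212 × 4.95332 = 1.992.

1.992 Al apfu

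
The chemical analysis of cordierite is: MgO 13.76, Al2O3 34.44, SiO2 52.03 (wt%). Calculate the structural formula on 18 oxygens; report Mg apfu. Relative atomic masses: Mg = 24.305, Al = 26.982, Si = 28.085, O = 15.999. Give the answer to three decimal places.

1.991 Mg apfu

13.76 wt% MgO ÷ 40.304 g/mol = 0.34141 mol, giving 0.34141 Mg and 0.34141 O.
34.44 wt% Al2O3 ÷ 101.961 g/mol = 0.33778 mol, giving 0.67556 Al and 1.01334 O.
52.03 wt% SiO2 ÷ 60.083 g/mol = 0.86597 mol, giving 0.86597 Si and 1.73194 O.
Oxygen sums to 3.08669; scaling by 18/3.08669 = 5.83149 puts the formula on 18 O.
Mg: 0.34141 × 5.83149 = 1.991 atoms per formula unit.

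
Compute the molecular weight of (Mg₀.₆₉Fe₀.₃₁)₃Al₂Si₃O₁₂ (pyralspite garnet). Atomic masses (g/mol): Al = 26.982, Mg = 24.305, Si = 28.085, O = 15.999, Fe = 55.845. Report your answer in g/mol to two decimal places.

M = 2.07·24.305 + 0.93·55.845 + 2·26.982 + 3·28.085 + 12·15.999

432.45 g/mol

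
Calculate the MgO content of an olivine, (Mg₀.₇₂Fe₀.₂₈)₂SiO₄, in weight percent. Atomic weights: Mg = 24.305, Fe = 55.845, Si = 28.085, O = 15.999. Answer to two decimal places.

36.65 wt%

Molar mass of (Mg₀.₇₂Fe₀.₂₈)₂SiO₄ = 1.44*24.305 + 0.56*55.845 + 1*28.085 + 4*15.999 = 158.353 g/mol.
Each formula unit contains 1.44 Mg, equivalent to 1.44/1 = 1.4400 mol MgO.
M(MgO) = 1×24.305 + 1×15.999 = 40.304 g/mol.
Mass of MgO per formula unit = 1.4400 × 40.304 = 58.038 g.
MgO wt% = 58.038 / 158.353 × 100 = 36.65%.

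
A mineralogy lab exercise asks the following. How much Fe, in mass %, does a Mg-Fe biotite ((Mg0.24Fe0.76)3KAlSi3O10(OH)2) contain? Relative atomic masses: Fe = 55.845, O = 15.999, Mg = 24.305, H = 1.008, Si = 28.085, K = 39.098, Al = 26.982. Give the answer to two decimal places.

Formula mass = 0.72*24.305 + 2.28*55.845 + 1*39.098 + 1*26.982 + 3*28.085 + 12*15.999 + 2*1.008 = 489.165 g/mol, of which 127.327 g is Fe.
So Fe makes up 127.327/489.165 = 0.2603 of the mass, i.e. 26.03%.

26.03 mass %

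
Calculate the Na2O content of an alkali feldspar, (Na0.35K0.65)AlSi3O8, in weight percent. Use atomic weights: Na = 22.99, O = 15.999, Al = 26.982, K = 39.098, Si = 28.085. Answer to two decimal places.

Formula mass = 272.689 g/mol.
0.35 Na → 0.1750 mol Na2O per formula unit; M(Na2O) = 61.979, so Na2O mass = 10.846 g.
10.846/272.689 × 100 = 3.98 wt%.

3.98 wt%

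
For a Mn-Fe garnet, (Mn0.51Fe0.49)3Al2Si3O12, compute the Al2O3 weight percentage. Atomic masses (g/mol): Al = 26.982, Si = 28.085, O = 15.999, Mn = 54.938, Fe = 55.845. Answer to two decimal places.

Formula mass = 496.354 g/mol.
2 Al → 1.0000 mol Al2O3 per formula unit; M(Al2O3) = 101.961, so Al2O3 mass = 101.961 g.
101.961/496.354 × 100 = 20.54 wt%.

20.54 wt%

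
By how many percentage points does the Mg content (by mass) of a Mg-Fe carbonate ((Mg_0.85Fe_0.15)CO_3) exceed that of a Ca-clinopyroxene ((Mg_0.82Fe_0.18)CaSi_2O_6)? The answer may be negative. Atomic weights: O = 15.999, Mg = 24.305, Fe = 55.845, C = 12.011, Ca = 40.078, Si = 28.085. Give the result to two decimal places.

First mineral: 20.659 g Mg in 89.044 g formula = 23.20 wt% Mg.
Second mineral: 19.930 g Mg in 222.224 g formula = 8.97 wt% Mg.
23.20% − 8.97% gives a difference of 14.23 percentage points.

14.23 percentage points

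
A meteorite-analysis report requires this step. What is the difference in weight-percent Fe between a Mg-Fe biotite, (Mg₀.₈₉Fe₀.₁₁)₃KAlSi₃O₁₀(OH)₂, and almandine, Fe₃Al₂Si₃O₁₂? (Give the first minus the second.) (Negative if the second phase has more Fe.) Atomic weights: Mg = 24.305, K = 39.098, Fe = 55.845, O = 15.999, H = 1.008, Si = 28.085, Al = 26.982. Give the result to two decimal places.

-29.35 percentage points

Fe in (Mg₀.₈₉Fe₀.₁₁)₃KAlSi₃O₁₀(OH)₂: molar mass 427.662 g/mol; 0.33×55.845 = 18.429 g → 4.31 wt%.
Fe in Fe₃Al₂Si₃O₁₂: molar mass 497.742 g/mol; 3×55.845 = 167.535 g → 33.66 wt%.
Difference = 4.31 − 33.66 = -29.35 percentage points.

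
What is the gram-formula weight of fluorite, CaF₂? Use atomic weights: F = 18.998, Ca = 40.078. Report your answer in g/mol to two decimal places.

78.07 g/mol

Ca: 1 × 40.078 = 40.0780
F: 2 × 18.998 = 37.9960
Summing the contributions gives the formula mass.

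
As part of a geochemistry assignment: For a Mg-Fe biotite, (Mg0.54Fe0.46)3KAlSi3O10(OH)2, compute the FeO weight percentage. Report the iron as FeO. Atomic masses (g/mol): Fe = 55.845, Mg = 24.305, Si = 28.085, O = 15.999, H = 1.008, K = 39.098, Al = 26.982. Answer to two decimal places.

M((Mg0.54Fe0.46)3KAlSi3O10(OH)2) = 460.779 g/mol; M(FeO) = 71.844 g/mol.
Moles FeO per formula unit = 1.38 Fe ÷ 1 = 1.3800.
FeO fraction = (1.3800 × 71.844) / 460.779 = 99.145/460.779 = 0.2152.

21.52 wt%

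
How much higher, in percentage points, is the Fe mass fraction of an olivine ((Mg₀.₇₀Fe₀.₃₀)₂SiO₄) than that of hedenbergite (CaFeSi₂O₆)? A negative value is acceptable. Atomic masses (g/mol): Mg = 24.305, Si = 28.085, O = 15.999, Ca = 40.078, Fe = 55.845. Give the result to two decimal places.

First mineral: 33.507 g Fe in 159.615 g formula = 20.99 wt% Fe.
Second mineral: 55.845 g Fe in 248.087 g formula = 22.51 wt% Fe.
20.99% − 22.51% gives a difference of -1.52 percentage points.

-1.52 percentage points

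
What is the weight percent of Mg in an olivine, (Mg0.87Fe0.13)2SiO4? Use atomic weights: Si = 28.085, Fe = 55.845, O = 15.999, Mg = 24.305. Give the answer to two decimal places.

28.40 wt%

Formula mass = 1.74·24.305 + 0.26·55.845 + 1·28.085 + 4·15.999 = 148.891 g/mol, of which 42.291 g is Mg.
So Mg makes up 42.291/148.891 = 0.2840 of the mass, i.e. 28.40%.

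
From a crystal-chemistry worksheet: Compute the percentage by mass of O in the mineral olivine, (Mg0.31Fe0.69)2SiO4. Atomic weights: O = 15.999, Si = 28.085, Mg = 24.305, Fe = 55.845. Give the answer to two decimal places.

34.74 weight percent

M((Mg0.31Fe0.69)2SiO4) = 184.216 g/mol.
O contributes 4 × 15.999 = 63.996 g per mole.
63.996/184.216 = 0.3474 → 34.74%.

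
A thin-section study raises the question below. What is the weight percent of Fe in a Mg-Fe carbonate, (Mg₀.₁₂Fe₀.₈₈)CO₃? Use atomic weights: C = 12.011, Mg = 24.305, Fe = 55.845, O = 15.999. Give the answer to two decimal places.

Formula mass = 0.12×24.305 + 0.88×55.845 + 1×12.011 + 3×15.999 = 112.068 g/mol, of which 49.144 g is Fe.
So Fe makes up 49.144/112.068 = 0.4385 of the mass, i.e. 43.85%.

43.85 weight percent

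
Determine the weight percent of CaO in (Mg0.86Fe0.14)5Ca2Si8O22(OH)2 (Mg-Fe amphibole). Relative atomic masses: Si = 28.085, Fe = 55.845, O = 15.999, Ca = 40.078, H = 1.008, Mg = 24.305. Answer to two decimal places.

M((Mg0.86Fe0.14)5Ca2Si8O22(OH)2) = 834.431 g/mol; M(CaO) = 56.077 g/mol.
Moles CaO per formula unit = 2 Ca ÷ 1 = 2.0000.
CaO fraction = (2.0000 × 56.077) / 834.431 = 112.154/834.431 = 0.1344.

13.44 wt%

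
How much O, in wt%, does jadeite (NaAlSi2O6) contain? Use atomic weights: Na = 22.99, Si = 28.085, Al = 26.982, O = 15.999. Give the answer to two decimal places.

Formula mass = 1*22.99 + 1*26.982 + 2*28.085 + 6*15.999 = 202.136 g/mol, of which 95.994 g is O.
So O makes up 95.994/202.136 = 0.4749 of the mass, i.e. 47.49%.

47.49 wt%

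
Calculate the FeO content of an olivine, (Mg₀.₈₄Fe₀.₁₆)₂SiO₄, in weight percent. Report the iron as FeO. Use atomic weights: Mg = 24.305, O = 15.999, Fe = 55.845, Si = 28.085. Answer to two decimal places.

15.25 wt%

M((Mg₀.₈₄Fe₀.₁₆)₂SiO₄) = 150.784 g/mol; M(FeO) = 71.844 g/mol.
Moles FeO per formula unit = 0.32 Fe ÷ 1 = 0.3200.
FeO fraction = (0.3200 × 71.844) / 150.784 = 22.990/150.784 = 0.1525.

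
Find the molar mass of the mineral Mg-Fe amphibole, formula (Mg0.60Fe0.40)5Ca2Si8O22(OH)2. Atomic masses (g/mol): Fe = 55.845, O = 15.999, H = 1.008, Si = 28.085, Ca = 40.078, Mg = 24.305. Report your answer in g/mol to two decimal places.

M = 3·24.305 + 2·55.845 + 2·40.078 + 8·28.085 + 24·15.999 + 2·1.008

875.43 g/mol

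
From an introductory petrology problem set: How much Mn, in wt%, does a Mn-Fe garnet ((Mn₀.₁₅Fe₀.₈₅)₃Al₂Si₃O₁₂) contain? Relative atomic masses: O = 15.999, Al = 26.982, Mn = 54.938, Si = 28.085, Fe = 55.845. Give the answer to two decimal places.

4.97 wt%

M((Mn₀.₁₅Fe₀.₈₅)₃Al₂Si₃O₁₂) = 497.334 g/mol.
Mn contributes 0.45 × 54.938 = 24.722 g per mole.
24.722/497.334 = 0.0497 → 4.97%.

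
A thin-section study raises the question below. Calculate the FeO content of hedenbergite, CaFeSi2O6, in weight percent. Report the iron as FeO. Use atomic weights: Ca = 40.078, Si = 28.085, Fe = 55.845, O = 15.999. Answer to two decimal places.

28.96 wt%

M(CaFeSi2O6) = 248.087 g/mol; M(FeO) = 71.844 g/mol.
Moles FeO per formula unit = 1 Fe ÷ 1 = 1.0000.
FeO fraction = (1.0000 × 71.844) / 248.087 = 71.844/248.087 = 0.2896.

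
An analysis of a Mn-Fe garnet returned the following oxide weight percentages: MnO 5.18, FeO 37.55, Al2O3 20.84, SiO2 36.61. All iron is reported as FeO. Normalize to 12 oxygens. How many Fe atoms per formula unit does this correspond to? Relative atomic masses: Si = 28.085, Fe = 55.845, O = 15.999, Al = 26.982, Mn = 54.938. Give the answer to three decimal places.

5.18 wt% MnO ÷ 70.937 g/mol = 0.07302 mol, giving 0.07302 Mn and 0.07302 O.
37.55 wt% FeO ÷ 71.844 g/mol = 0.52266 mol, giving 0.52266 Fe and 0.52266 O.
20.84 wt% Al2O3 ÷ 101.961 g/mol = 0.20439 mol, giving 0.40878 Al and 0.61317 O.
36.61 wt% SiO2 ÷ 60.083 g/mol = 0.60932 mol, giving 0.60932 Si and 1.21864 O.
Oxygen sums to 2.42749; scaling by 12/2.42749 = 4.94338 puts the formula on 12 O.
Fe: 0.52266 × 4.94338 = 2.584 atoms per formula unit.

2.584 Fe apfu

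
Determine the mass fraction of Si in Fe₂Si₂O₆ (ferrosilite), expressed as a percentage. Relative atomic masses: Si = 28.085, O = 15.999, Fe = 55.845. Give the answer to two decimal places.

Formula mass = 2·55.845 + 2·28.085 + 6·15.999 = 263.854 g/mol, of which 56.170 g is Si.
So Si makes up 56.170/263.854 = 0.2129 of the mass, i.e. 21.29%.

21.29 wt%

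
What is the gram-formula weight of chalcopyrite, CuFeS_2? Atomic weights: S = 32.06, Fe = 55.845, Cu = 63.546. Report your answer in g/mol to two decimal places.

M = 1*63.546 + 1*55.845 + 2*32.06

183.51 g/mol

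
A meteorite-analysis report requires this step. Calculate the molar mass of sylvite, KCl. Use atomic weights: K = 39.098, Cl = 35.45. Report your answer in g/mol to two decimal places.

K: 1 × 39.098 = 39.0980
Cl: 1 × 35.45 = 35.4500
Summing the contributions gives the formula mass.

74.55 g/mol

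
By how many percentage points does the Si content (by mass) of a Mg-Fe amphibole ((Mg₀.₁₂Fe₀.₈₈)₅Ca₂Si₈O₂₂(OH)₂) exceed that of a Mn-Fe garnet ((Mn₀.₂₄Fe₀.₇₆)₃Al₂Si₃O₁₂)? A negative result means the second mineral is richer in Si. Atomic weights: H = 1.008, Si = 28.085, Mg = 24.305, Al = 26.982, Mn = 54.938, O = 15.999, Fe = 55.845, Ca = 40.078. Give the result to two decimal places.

Si in (Mg₀.₁₂Fe₀.₈₈)₅Ca₂Si₈O₂₂(OH)₂: molar mass 951.129 g/mol; 8×28.085 = 224.680 g → 23.62 wt%.
Si in (Mn₀.₂₄Fe₀.₇₆)₃Al₂Si₃O₁₂: molar mass 497.089 g/mol; 3×28.085 = 84.255 g → 16.95 wt%.
Difference = 23.62 − 16.95 = 6.67 percentage points.

6.67 percentage points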